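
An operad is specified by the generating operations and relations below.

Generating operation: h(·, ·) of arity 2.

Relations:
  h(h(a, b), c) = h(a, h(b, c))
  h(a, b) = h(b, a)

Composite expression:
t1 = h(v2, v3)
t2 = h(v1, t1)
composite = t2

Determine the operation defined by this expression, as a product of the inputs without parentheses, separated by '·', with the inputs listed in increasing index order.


v1 · v2 · v3

Shape and order are irrelevant to h; the v-input set decides.
h(v2, v3) linearizes to v2 · v3
h(v1, h(v2, v3)) linearizes to v1 · v2 · v3
the factors in increasing index order: v1 · v2 · v3


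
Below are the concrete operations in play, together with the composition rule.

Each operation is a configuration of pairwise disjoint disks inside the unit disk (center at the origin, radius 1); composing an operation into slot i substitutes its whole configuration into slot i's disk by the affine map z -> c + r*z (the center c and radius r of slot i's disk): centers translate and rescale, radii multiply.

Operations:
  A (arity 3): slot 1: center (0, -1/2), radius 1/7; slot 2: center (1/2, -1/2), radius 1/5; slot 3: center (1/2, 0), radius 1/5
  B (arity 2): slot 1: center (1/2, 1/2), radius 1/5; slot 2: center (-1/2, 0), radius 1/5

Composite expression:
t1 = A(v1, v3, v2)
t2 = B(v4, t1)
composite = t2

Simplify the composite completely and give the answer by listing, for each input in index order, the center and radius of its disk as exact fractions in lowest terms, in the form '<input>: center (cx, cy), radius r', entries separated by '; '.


v1: center (-1/2, -1/10), radius 1/35; v2: center (-2/5, 0), radius 1/25; v3: center (-2/5, -1/10), radius 1/25; v4: center (1/2, 1/2), radius 1/5


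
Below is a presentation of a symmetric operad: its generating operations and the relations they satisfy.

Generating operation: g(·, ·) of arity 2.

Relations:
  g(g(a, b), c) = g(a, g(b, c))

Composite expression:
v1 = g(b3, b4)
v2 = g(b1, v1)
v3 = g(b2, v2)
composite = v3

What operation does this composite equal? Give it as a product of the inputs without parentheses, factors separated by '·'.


b2 · b1 · b3 · b4

Every regrouping of g is equal, so read the b-inputs in written order.
g(b3, b4) collapses to b3 · b4
g(b1, g(b3, b4)) collapses to b1 · b3 · b4
g(b2, g(b1, g(b3, b4))) collapses to b2 · b1 · b3 · b4


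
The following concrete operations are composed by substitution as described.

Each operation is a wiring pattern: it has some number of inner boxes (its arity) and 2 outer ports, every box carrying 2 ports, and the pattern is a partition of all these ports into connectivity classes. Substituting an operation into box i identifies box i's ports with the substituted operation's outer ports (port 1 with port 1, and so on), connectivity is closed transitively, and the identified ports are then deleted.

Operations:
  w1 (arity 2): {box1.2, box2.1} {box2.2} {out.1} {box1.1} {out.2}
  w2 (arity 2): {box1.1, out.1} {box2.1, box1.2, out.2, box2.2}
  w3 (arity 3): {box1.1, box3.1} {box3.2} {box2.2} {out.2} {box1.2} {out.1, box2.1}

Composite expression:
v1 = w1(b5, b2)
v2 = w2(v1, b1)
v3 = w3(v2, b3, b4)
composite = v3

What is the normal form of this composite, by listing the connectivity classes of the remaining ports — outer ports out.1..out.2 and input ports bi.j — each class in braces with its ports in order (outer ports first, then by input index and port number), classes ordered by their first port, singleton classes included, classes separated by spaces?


After gluing at w3, chains via deleted ports link the b-ports.
after w1, the pattern on (b5, b2) reads {out.1} {out.2} {b2.1, b5.2} {b2.2} {b5.1} (out.j = its outer ports)
after w2, the pattern on (b5, b2, b1) reads {out.1} {out.2, b1.1, b1.2} {b2.1, b5.2} {b2.2} {b5.1} (out.j = its outer ports)
after w3, the pattern on (b5, b2, b1, b3, b4) reads {out.1, b3.1} {out.2} {b1.1, b1.2} {b2.1, b5.2} {b2.2} {b3.2} {b4.1} {b4.2} {b5.1} (out.j = its outer ports)

{out.1, b3.1} {out.2} {b1.1, b1.2} {b2.1, b5.2} {b2.2} {b3.2} {b4.1} {b4.2} {b5.1}


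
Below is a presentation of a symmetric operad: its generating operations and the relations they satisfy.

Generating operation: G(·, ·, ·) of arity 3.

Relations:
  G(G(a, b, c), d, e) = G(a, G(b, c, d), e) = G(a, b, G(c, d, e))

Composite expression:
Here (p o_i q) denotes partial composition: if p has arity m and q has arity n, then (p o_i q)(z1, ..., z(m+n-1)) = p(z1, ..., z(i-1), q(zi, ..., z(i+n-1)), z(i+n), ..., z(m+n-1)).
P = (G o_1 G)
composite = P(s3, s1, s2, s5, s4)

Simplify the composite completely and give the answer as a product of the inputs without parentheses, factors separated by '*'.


s3 * s1 * s2 * s5 * s4

The G-tree's shape is irrelevant; the s-reading-order decides.
G(s3, s1, s2) linearizes to s3 * s1 * s2
G(G(s3, s1, s2), s5, s4) linearizes to s3 * s1 * s2 * s5 * s4


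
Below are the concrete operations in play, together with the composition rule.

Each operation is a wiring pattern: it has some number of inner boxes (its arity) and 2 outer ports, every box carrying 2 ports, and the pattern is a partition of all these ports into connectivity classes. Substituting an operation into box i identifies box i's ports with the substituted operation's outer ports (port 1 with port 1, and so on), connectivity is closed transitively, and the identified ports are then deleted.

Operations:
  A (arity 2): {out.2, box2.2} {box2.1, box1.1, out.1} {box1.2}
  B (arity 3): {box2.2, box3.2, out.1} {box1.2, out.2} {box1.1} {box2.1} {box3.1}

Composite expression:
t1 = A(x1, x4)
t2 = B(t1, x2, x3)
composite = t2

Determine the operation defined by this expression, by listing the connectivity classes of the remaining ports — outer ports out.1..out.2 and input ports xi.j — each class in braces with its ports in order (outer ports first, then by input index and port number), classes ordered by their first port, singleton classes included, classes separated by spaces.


{out.1, x2.2, x3.2} {out.2, x4.2} {x1.1, x4.1} {x1.2} {x2.1} {x3.1}

Reachability decides: close wires over B-identified ports.
A over (x1, x4) gives {out.1, x1.1, x4.1} {out.2, x4.2} {x1.2}, out.j being that stage's outer ports
B over (x1, x4, x2, x3) gives {out.1, x2.2, x3.2} {out.2, x4.2} {x1.1, x4.1} {x1.2} {x2.1} {x3.1}, out.j being that stage's outer ports


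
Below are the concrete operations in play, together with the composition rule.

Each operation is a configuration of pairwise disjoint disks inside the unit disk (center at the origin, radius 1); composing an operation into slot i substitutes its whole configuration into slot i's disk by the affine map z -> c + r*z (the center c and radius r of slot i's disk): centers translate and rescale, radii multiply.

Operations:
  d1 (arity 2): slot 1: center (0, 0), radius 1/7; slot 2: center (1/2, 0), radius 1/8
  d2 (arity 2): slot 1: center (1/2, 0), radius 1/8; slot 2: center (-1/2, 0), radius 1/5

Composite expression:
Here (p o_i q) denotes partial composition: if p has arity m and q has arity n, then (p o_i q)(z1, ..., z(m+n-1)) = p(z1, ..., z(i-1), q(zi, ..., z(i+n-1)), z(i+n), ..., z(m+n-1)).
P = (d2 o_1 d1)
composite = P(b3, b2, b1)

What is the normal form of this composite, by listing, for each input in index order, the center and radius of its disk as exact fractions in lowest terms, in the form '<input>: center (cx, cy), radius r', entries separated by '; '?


Nesting under d2 composes maps z -> c + r*z down each b-path.
for b3, the 2-step affine chain lands on center (1/2, 0), radius 1/56
for b2, the 2-step affine chain lands on center (9/16, 0), radius 1/64
for b1, the 1-step affine chain lands on center (-1/2, 0), radius 1/5

b1: center (-1/2, 0), radius 1/5; b2: center (9/16, 0), radius 1/64; b3: center (1/2, 0), radius 1/56


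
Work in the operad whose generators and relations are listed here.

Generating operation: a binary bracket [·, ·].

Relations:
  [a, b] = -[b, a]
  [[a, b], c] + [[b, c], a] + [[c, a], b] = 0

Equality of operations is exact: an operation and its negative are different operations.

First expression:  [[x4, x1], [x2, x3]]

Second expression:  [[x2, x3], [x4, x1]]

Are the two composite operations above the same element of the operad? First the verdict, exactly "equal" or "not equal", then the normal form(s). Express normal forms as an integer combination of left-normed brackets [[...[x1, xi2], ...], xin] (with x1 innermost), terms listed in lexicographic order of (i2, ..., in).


In normal form, the first expression is -[[[x1, x4], x2], x3] + [[[x1, x4], x3], x2]
In normal form, the second expression is [[[x1, x4], x2], x3] - [[[x1, x4], x3], x2]
No match — not equal.

not equal; first: -[[[x1, x4], x2], x3] + [[[x1, x4], x3], x2]; second: [[[x1, x4], x2], x3] - [[[x1, x4], x3], x2]


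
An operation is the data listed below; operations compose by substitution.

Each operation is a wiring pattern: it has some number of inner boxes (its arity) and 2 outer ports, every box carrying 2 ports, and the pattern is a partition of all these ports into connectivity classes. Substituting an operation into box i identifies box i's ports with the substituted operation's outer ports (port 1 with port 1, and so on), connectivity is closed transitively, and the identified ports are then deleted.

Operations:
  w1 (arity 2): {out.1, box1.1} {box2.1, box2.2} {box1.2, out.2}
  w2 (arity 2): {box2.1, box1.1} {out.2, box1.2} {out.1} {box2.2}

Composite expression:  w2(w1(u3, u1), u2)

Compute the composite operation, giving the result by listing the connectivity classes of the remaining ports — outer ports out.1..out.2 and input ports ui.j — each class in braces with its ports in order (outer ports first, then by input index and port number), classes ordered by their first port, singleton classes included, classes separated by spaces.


{out.1} {out.2, u3.2} {u1.1, u1.2} {u2.1, u3.1} {u2.2}

Treat the ports identified at w2 as solder joints: merge, then drop.
composing w1 on (u3, u1), with out.j its own outer ports: {out.1, u3.1} {out.2, u3.2} {u1.1, u1.2}
composing w2 on (u3, u1, u2), with out.j its own outer ports: {out.1} {out.2, u3.2} {u1.1, u1.2} {u2.1, u3.1} {u2.2}


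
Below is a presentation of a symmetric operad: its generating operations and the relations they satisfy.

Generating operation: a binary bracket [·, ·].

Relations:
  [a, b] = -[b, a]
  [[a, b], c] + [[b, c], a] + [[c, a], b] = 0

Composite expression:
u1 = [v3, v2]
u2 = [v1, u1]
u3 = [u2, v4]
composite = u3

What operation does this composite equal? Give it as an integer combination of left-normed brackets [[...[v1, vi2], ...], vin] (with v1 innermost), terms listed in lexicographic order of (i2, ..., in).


Antisymmetry and Jacobi reduce to v1-anchored left-normed brackets.
Composite bracket: [[v1, [v3, v2]], v4]
Under [a, b] = ab - ba we get 8 signed associative words (2^3 = 8).
Coefficients come from the v1-initial words:
  from v1v2v3v4, sign -1: term -[[[v1, v2], v3], v4]
  from v1v3v2v4, sign +1: term +[[[v1, v3], v2], v4]

-[[[v1, v2], v3], v4] + [[[v1, v3], v2], v4]


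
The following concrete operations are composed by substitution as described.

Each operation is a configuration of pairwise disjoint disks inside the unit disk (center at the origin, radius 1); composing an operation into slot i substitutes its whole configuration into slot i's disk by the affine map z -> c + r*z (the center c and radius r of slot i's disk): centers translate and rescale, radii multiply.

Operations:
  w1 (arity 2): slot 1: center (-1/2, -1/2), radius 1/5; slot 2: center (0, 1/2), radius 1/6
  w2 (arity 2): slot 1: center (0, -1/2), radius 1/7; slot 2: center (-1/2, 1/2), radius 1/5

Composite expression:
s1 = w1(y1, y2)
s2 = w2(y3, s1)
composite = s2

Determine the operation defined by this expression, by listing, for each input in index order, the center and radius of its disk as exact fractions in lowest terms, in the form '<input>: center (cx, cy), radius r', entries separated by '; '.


y1: center (-3/5, 2/5), radius 1/25; y2: center (-1/2, 3/5), radius 1/30; y3: center (0, -1/2), radius 1/7

Only the slot chain above each y matters under w2; compose those maps.
input y3: applying the 1 nested substitution gives center (0, -1/2), radius 1/7
input y1: applying the 2 nested substitutions gives center (-3/5, 2/5), radius 1/25
input y2: applying the 2 nested substitutions gives center (-1/2, 3/5), radius 1/30


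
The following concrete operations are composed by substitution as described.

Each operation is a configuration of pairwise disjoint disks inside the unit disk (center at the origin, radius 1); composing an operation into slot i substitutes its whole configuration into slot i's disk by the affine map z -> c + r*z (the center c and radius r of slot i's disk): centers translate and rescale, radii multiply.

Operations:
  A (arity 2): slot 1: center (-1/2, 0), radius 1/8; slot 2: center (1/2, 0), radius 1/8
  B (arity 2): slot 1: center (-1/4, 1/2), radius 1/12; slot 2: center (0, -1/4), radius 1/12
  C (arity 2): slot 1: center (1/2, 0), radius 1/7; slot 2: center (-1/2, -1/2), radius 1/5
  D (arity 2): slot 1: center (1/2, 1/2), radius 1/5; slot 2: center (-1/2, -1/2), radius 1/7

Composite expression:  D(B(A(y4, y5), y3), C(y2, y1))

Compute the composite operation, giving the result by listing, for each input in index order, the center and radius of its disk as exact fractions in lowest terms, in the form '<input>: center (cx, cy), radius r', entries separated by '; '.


y1: center (-4/7, -4/7), radius 1/35; y2: center (-3/7, -1/2), radius 1/49; y3: center (1/2, 9/20), radius 1/60; y4: center (53/120, 3/5), radius 1/480; y5: center (11/24, 3/5), radius 1/480


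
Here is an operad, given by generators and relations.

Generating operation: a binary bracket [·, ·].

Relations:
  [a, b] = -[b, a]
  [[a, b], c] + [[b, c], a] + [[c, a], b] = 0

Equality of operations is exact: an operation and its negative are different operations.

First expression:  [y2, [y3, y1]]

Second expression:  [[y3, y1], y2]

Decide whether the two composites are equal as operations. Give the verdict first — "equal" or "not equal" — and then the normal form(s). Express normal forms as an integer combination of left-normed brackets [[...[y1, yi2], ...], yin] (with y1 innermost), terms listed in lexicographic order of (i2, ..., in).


not equal: they reduce to [[y1, y3], y2] and -[[y1, y3], y2]


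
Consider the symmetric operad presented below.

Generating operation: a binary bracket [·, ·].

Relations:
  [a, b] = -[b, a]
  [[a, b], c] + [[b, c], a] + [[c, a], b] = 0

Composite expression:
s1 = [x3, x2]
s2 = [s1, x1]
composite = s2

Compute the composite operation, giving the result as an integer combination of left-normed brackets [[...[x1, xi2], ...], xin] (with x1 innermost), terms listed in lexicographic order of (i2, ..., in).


[[x1, x2], x3] - [[x1, x3], x2]

In the tensor algebra, words opening x1 carry the x1-anchored form.
Composite bracket: [[x3, x2], x1]
Under [a, b] = ab - ba we get 4 signed associative words (2^2 = 4).
The x1-initial words carry the normal form:
  sign of x1x2x3 is +1, so it contributes +[[x1, x2], x3]
  sign of x1x3x2 is -1, so it contributes -[[x1, x3], x2]


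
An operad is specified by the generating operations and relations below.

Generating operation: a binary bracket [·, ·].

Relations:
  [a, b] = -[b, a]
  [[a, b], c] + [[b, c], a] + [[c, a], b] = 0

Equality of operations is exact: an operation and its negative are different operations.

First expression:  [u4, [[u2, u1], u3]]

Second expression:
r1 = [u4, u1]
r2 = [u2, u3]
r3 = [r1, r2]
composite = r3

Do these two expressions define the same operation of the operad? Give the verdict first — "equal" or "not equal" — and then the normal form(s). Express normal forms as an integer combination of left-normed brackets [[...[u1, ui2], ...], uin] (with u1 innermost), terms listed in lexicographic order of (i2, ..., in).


not equal; first: [[[u1, u2], u3], u4]; second: -[[[u1, u4], u2], u3] + [[[u1, u4], u3], u2]

In normal form, the first expression is [[[u1, u2], u3], u4]
In normal form, the second expression is -[[[u1, u4], u2], u3] + [[[u1, u4], u3], u2]
They disagree, so not equal.


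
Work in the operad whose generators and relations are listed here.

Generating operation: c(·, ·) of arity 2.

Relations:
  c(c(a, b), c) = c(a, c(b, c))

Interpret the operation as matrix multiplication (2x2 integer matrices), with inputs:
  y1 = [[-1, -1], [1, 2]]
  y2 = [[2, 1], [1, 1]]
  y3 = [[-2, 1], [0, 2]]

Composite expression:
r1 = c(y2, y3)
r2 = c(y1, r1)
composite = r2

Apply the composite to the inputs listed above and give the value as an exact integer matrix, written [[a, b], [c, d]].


[[6, -7], [-8, 10]]

c(y2, y3) = [[-4, 4], [-2, 3]]
c(y1, c(y2, y3)) = [[6, -7], [-8, 10]]


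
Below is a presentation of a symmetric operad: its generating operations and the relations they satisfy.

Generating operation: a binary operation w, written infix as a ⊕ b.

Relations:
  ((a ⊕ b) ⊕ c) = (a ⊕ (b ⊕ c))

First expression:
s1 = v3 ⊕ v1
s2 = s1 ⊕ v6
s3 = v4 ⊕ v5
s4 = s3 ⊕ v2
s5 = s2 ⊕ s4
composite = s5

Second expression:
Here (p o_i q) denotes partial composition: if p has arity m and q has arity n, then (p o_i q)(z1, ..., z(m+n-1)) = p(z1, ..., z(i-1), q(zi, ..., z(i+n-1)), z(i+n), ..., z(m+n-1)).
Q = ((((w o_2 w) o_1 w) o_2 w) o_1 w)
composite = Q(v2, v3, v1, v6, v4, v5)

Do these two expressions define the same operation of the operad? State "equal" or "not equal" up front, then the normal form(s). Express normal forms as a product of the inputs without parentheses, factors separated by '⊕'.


The first expression reduces to v3 ⊕ v1 ⊕ v6 ⊕ v4 ⊕ v5 ⊕ v2
The second expression reduces to v2 ⊕ v3 ⊕ v1 ⊕ v6 ⊕ v4 ⊕ v5
The normal forms differ: not equal.

not equal — first v3 ⊕ v1 ⊕ v6 ⊕ v4 ⊕ v5 ⊕ v2, second v2 ⊕ v3 ⊕ v1 ⊕ v6 ⊕ v4 ⊕ v5


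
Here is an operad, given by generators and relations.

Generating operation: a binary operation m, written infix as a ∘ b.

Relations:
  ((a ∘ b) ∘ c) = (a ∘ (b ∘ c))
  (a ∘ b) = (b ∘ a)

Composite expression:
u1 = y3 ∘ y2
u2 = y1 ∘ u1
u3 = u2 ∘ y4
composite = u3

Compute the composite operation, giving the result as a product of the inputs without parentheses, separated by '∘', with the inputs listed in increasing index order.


y1 ∘ y2 ∘ y3 ∘ y4

Both nesting and order wash out for m; what remains is which y's occur.
(y3 ∘ y2) unparenthesizes to y3 ∘ y2
(y1 ∘ (y3 ∘ y2)) unparenthesizes to y1 ∘ y3 ∘ y2
((y1 ∘ (y3 ∘ y2)) ∘ y4) unparenthesizes to y1 ∘ y3 ∘ y2 ∘ y4
putting the inputs in ascending order: y1 ∘ y2 ∘ y3 ∘ y4


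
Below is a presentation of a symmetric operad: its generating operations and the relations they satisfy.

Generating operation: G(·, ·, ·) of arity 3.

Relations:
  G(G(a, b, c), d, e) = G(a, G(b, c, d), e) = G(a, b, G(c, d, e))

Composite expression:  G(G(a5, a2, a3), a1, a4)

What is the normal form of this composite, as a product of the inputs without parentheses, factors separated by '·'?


Associativity of G dissolves the nesting; only the a-input order survives.
G(a5, a2, a3) flattens to a5 · a2 · a3
G(G(a5, a2, a3), a1, a4) flattens to a5 · a2 · a3 · a1 · a4

a5 · a2 · a3 · a1 · a4


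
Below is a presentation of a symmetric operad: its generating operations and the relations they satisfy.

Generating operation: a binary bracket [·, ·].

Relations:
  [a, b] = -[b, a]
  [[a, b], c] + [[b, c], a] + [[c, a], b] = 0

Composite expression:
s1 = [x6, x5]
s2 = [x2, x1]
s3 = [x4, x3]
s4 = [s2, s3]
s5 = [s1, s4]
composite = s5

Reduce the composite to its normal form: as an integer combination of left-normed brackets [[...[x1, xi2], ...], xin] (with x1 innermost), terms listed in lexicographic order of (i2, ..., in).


[[[[[x1, x2], x3], x4], x5], x6] - [[[[[x1, x2], x3], x4], x6], x5] - [[[[[x1, x2], x4], x3], x5], x6] + [[[[[x1, x2], x4], x3], x6], x5]

In the tensor algebra, words opening x1 carry the x1-anchored form.
Composite bracket: [[x6, x5], [[x2, x1], [x4, x3]]]
The bracket unfolds into 32 signed words via [a, b] = ab - ba (2^5 = 32).
Words beginning with x1 determine it all:
  sign of x1x2x3x4x5x6 is +1, so it contributes +[[[[[x1, x2], x3], x4], x5], x6]
  sign of x1x2x3x4x6x5 is -1, so it contributes -[[[[[x1, x2], x3], x4], x6], x5]
  sign of x1x2x4x3x5x6 is -1, so it contributes -[[[[[x1, x2], x4], x3], x5], x6]
  sign of x1x2x4x3x6x5 is +1, so it contributes +[[[[[x1, x2], x4], x3], x6], x5]


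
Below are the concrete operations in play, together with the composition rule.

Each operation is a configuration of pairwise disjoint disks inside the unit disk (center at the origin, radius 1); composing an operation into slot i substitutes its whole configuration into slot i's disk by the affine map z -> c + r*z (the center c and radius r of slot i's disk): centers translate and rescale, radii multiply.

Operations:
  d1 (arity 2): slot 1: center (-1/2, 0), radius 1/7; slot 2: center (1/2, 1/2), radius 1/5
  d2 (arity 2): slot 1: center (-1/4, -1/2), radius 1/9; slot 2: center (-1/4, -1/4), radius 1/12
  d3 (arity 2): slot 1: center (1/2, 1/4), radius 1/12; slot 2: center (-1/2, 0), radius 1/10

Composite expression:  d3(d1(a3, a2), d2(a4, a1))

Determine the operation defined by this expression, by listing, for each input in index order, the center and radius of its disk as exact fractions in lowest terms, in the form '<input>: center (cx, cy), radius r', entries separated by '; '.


a1: center (-21/40, -1/40), radius 1/120; a2: center (13/24, 7/24), radius 1/60; a3: center (11/24, 1/4), radius 1/84; a4: center (-21/40, -1/20), radius 1/90

Follow each a-input down from d3: c' goes to c + r*c', radius to r*r'.
input a3: applying the 2 nested substitutions gives center (11/24, 1/4), radius 1/84
input a2: applying the 2 nested substitutions gives center (13/24, 7/24), radius 1/60
input a4: applying the 2 nested substitutions gives center (-21/40, -1/20), radius 1/90
input a1: applying the 2 nested substitutions gives center (-21/40, -1/40), radius 1/120


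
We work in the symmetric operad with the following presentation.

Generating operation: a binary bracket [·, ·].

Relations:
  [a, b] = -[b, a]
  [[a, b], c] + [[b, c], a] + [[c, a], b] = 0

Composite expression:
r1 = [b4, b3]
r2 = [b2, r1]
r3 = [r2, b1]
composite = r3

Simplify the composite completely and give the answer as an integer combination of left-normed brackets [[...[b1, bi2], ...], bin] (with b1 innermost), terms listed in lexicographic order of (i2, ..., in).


Skip Jacobi rewriting: expand, keep b1-initial words, read off terms.
Composite bracket: [[b2, [b4, b3]], b1]
Under [a, b] = ab - ba we get 8 signed associative words (2^3 = 8).
The b1-initial words carry the normal form:
  the word b1b2b3b4 carries sign +1 and contributes +[[[b1, b2], b3], b4]
  the word b1b2b4b3 carries sign -1 and contributes -[[[b1, b2], b4], b3]
  the word b1b3b4b2 carries sign -1 and contributes -[[[b1, b3], b4], b2]
  the word b1b4b3b2 carries sign +1 and contributes +[[[b1, b4], b3], b2]

[[[b1, b2], b3], b4] - [[[b1, b2], b4], b3] - [[[b1, b3], b4], b2] + [[[b1, b4], b3], b2]


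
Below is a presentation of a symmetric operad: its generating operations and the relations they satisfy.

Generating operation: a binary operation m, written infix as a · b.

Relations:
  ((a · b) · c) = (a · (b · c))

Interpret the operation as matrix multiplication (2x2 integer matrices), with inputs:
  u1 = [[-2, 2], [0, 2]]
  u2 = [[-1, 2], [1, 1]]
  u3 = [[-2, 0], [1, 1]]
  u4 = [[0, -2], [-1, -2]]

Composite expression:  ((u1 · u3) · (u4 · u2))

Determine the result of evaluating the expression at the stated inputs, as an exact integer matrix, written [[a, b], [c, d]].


[[-14, -20], [-6, -12]]

(u1 · u3) = [[6, 2], [2, 2]]
(u4 · u2) = [[-2, -2], [-1, -4]]
((u1 · u3) · (u4 · u2)) = [[-14, -20], [-6, -12]]


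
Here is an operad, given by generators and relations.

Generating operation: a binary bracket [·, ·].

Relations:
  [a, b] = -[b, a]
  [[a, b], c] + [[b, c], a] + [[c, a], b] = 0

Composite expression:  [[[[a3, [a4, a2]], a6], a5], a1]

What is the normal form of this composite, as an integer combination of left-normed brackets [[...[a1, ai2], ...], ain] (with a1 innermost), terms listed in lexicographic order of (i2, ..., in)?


-[[[[[a1, a2], a4], a3], a6], a5] + [[[[[a1, a3], a2], a4], a6], a5] - [[[[[a1, a3], a4], a2], a6], a5] + [[[[[a1, a4], a2], a3], a6], a5] + [[[[[a1, a5], a2], a4], a3], a6] - [[[[[a1, a5], a3], a2], a4], a6] + [[[[[a1, a5], a3], a4], a2], a6] - [[[[[a1, a5], a4], a2], a3], a6] - [[[[[a1, a5], a6], a2], a4], a3] + [[[[[a1, a5], a6], a3], a2], a4] - [[[[[a1, a5], a6], a3], a4], a2] + [[[[[a1, a5], a6], a4], a2], a3] + [[[[[a1, a6], a2], a4], a3], a5] - [[[[[a1, a6], a3], a2], a4], a5] + [[[[[a1, a6], a3], a4], a2], a5] - [[[[[a1, a6], a4], a2], a3], a5]

Expand each bracket as ab - ba; the a1-initial words give the coefficients.
Composite bracket: [[[[a3, [a4, a2]], a6], a5], a1]
Each bracket splits as ab - ba, giving 32 signed words (2^5 = 32).
Collect the words opening with a1:
  a1a2a4a3a6a5 appears with sign -1, giving the term -[[[[[a1, a2], a4], a3], a6], a5]
  a1a3a2a4a6a5 appears with sign +1, giving the term +[[[[[a1, a3], a2], a4], a6], a5]
  a1a3a4a2a6a5 appears with sign -1, giving the term -[[[[[a1, a3], a4], a2], a6], a5]
  a1a4a2a3a6a5 appears with sign +1, giving the term +[[[[[a1, a4], a2], a3], a6], a5]
  a1a5a2a4a3a6 appears with sign +1, giving the term +[[[[[a1, a5], a2], a4], a3], a6]
  a1a5a3a2a4a6 appears with sign -1, giving the term -[[[[[a1, a5], a3], a2], a4], a6]
  a1a5a3a4a2a6 appears with sign +1, giving the term +[[[[[a1, a5], a3], a4], a2], a6]
  a1a5a4a2a3a6 appears with sign -1, giving the term -[[[[[a1, a5], a4], a2], a3], a6]
  a1a5a6a2a4a3 appears with sign -1, giving the term -[[[[[a1, a5], a6], a2], a4], a3]
  a1a5a6a3a2a4 appears with sign +1, giving the term +[[[[[a1, a5], a6], a3], a2], a4]
  a1a5a6a3a4a2 appears with sign -1, giving the term -[[[[[a1, a5], a6], a3], a4], a2]
  a1a5a6a4a2a3 appears with sign +1, giving the term +[[[[[a1, a5], a6], a4], a2], a3]
  a1a6a2a4a3a5 appears with sign +1, giving the term +[[[[[a1, a6], a2], a4], a3], a5]
  a1a6a3a2a4a5 appears with sign -1, giving the term -[[[[[a1, a6], a3], a2], a4], a5]
  a1a6a3a4a2a5 appears with sign +1, giving the term +[[[[[a1, a6], a3], a4], a2], a5]
  a1a6a4a2a3a5 appears with sign -1, giving the term -[[[[[a1, a6], a4], a2], a3], a5]


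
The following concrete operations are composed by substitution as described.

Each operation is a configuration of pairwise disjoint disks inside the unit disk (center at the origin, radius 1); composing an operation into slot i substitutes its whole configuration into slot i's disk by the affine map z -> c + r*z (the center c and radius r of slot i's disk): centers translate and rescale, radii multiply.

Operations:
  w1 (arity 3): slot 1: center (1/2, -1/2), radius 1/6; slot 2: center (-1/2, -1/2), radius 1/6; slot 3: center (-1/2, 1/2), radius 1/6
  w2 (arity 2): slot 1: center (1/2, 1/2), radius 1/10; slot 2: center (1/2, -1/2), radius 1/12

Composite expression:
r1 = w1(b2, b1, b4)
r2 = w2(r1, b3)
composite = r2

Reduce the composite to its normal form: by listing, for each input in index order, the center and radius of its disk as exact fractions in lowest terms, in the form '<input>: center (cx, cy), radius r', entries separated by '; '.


b1: center (9/20, 9/20), radius 1/60; b2: center (11/20, 9/20), radius 1/60; b3: center (1/2, -1/2), radius 1/12; b4: center (9/20, 11/20), radius 1/60

Affine substitution under w2: radii multiply and b-centers shift.
for b2, the 2-step affine chain lands on center (11/20, 9/20), radius 1/60
for b1, the 2-step affine chain lands on center (9/20, 9/20), radius 1/60
for b4, the 2-step affine chain lands on center (9/20, 11/20), radius 1/60
for b3, the 1-step affine chain lands on center (1/2, -1/2), radius 1/12


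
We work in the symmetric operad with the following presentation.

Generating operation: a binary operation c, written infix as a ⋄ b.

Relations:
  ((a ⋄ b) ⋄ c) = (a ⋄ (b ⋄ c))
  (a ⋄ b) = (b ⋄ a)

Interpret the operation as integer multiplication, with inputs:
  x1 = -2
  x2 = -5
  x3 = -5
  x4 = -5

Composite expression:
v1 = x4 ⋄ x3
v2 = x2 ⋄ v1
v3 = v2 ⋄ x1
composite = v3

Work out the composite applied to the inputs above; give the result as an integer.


(x4 ⋄ x3) = 25
(x2 ⋄ (x4 ⋄ x3)) = -125
((x2 ⋄ (x4 ⋄ x3)) ⋄ x1) = 250

250


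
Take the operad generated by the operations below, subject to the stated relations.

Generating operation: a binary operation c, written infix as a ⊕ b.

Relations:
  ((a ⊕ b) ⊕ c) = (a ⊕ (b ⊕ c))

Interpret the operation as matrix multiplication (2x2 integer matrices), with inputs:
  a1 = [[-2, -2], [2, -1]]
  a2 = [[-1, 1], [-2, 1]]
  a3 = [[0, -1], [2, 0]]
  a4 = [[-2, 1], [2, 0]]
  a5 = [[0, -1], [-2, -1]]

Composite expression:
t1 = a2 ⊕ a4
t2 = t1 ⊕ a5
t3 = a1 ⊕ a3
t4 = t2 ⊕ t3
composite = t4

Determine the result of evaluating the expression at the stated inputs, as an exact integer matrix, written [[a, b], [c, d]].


[[-2, 10], [-8, 16]]

(a2 ⊕ a4) = [[4, -1], [6, -2]]
((a2 ⊕ a4) ⊕ a5) = [[2, -3], [4, -4]]
(a1 ⊕ a3) = [[-4, 2], [-2, -2]]
(((a2 ⊕ a4) ⊕ a5) ⊕ (a1 ⊕ a3)) = [[-2, 10], [-8, 16]]


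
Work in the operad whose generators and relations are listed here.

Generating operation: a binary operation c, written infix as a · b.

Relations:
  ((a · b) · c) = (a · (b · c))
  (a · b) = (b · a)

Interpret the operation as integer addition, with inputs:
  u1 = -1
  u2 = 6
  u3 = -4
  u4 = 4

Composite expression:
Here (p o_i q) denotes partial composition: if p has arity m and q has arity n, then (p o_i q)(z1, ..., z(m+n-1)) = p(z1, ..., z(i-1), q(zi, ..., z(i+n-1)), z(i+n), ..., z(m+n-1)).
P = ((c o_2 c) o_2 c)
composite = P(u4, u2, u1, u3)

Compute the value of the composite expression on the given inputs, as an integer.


5


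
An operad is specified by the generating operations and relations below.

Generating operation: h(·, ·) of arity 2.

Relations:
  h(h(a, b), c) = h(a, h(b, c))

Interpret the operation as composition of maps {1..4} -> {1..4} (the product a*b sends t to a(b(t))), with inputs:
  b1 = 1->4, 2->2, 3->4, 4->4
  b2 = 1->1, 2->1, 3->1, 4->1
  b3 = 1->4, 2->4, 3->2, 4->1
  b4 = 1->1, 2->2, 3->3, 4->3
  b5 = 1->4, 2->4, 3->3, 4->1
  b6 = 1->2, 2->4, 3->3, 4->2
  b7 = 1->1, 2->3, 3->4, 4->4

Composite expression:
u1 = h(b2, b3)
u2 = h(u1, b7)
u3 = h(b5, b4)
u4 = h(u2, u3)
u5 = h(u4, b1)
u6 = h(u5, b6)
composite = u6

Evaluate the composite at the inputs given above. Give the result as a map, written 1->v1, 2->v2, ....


1->1, 2->1, 3->1, 4->1

h(b2, b3) = 1->1, 2->1, 3->1, 4->1
h(h(b2, b3), b7) = 1->1, 2->1, 3->1, 4->1
h(b5, b4) = 1->4, 2->4, 3->3, 4->3
h(h(h(b2, b3), b7), h(b5, b4)) = 1->1, 2->1, 3->1, 4->1
h(h(h(h(b2, b3), b7), h(b5, b4)), b1) = 1->1, 2->1, 3->1, 4->1
h(h(h(h(h(b2, b3), b7), h(b5, b4)), b1), b6) = 1->1, 2->1, 3->1, 4->1


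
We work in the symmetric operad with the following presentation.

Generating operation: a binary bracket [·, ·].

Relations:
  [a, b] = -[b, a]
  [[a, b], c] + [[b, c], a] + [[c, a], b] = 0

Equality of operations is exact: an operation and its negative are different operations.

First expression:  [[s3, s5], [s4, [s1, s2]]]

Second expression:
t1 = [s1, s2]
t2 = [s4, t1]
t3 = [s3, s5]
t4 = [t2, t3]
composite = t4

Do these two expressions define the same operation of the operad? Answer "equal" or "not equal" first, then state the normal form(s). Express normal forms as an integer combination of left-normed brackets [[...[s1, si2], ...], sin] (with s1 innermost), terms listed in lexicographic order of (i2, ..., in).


not equal: they reduce to [[[[s1, s2], s4], s3], s5] - [[[[s1, s2], s4], s5], s3] and -[[[[s1, s2], s4], s3], s5] + [[[[s1, s2], s4], s5], s3]

The first composite normalizes to [[[[s1, s2], s4], s3], s5] - [[[[s1, s2], s4], s5], s3]
The second composite normalizes to -[[[[s1, s2], s4], s3], s5] + [[[[s1, s2], s4], s5], s3]
Different reductions; not equal.


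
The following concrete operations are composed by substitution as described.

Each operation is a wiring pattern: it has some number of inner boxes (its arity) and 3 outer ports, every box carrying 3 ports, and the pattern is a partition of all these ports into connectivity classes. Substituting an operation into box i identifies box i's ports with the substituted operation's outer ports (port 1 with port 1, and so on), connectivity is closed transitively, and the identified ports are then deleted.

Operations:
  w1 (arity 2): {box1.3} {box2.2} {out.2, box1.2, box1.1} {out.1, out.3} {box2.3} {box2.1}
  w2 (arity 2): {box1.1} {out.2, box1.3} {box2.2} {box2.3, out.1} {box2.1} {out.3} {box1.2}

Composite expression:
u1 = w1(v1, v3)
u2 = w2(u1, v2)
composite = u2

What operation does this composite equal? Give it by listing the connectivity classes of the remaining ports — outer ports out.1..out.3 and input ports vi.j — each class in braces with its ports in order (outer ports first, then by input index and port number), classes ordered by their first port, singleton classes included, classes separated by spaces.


{out.1, v2.3} {out.2} {out.3} {v1.1, v1.2} {v1.3} {v2.1} {v2.2} {v3.1} {v3.2} {v3.3}

After gluing at w2, chains via deleted ports link the v-ports.
composing w1 on (v1, v3), with out.j its own outer ports: {out.1, out.3} {out.2, v1.1, v1.2} {v1.3} {v3.1} {v3.2} {v3.3}
composing w2 on (v1, v3, v2), with out.j its own outer ports: {out.1, v2.3} {out.2} {out.3} {v1.1, v1.2} {v1.3} {v2.1} {v2.2} {v3.1} {v3.2} {v3.3}


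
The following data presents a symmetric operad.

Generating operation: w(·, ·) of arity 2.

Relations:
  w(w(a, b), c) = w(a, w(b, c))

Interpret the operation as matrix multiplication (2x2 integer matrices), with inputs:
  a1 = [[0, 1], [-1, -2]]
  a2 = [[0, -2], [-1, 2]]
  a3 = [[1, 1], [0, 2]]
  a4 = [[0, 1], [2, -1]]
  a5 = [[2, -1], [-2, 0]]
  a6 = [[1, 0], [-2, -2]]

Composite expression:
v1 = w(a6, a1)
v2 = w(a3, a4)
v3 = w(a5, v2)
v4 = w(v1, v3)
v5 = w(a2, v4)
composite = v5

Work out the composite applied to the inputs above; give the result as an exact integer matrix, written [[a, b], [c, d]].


[[16, -8], [-12, 8]]

w(a6, a1) = [[0, 1], [2, 2]]
w(a3, a4) = [[2, 0], [4, -2]]
w(a5, w(a3, a4)) = [[0, 2], [-4, 0]]
w(w(a6, a1), w(a5, w(a3, a4))) = [[-4, 0], [-8, 4]]
w(a2, w(w(a6, a1), w(a5, w(a3, a4)))) = [[16, -8], [-12, 8]]


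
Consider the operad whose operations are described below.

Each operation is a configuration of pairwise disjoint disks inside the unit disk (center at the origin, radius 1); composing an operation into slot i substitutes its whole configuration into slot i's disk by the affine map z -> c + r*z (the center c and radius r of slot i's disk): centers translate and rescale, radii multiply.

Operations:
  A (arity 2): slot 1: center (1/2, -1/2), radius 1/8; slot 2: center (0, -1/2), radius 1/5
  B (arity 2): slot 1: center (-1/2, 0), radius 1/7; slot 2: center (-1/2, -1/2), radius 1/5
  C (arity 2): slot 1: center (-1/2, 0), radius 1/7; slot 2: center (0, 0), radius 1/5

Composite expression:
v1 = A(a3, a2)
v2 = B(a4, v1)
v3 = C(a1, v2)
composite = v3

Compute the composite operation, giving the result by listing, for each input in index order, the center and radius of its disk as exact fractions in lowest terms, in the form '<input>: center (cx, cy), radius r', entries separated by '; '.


a1: center (-1/2, 0), radius 1/7; a2: center (-1/10, -3/25), radius 1/125; a3: center (-2/25, -3/25), radius 1/200; a4: center (-1/10, 0), radius 1/35

Follow each a-input down from C: c' goes to c + r*c', radius to r*r'.
for a1, the 1-step affine chain lands on center (-1/2, 0), radius 1/7
for a4, the 2-step affine chain lands on center (-1/10, 0), radius 1/35
for a3, the 3-step affine chain lands on center (-2/25, -3/25), radius 1/200
for a2, the 3-step affine chain lands on center (-1/10, -3/25), radius 1/125


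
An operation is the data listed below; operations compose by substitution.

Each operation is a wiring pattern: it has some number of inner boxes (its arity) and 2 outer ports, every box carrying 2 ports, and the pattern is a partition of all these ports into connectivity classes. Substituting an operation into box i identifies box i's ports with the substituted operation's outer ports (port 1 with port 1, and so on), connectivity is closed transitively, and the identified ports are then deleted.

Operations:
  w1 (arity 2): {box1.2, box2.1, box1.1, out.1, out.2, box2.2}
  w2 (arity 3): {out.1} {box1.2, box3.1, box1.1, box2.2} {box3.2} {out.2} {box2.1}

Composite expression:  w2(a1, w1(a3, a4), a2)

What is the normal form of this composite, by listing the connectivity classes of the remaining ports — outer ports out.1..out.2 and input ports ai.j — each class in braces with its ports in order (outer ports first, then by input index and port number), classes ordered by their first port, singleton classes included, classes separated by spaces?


{out.1} {out.2} {a1.1, a1.2, a2.1, a3.1, a3.2, a4.1, a4.2} {a2.2}

Treat the ports identified at w2 as solder joints: merge, then drop.
the subtree at w1 composes to {out.1, out.2, a3.1, a3.2, a4.1, a4.2} on (a3, a4); out.j = own outer ports
the subtree at w2 composes to {out.1} {out.2} {a1.1, a1.2, a2.1, a3.1, a3.2, a4.1, a4.2} {a2.2} on (a1, a3, a4, a2); out.j = own outer ports


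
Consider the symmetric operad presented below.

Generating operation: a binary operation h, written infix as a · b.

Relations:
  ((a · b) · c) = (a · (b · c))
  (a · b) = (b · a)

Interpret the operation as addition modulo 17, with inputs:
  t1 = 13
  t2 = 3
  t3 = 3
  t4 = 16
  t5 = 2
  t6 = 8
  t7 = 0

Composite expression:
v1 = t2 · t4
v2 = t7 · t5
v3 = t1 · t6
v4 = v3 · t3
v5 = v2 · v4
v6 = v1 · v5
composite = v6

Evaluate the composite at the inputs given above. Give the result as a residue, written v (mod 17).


(t2 · t4) = 2
(t7 · t5) = 2
(t1 · t6) = 4
((t1 · t6) · t3) = 7
((t7 · t5) · ((t1 · t6) · t3)) = 9
((t2 · t4) · ((t7 · t5) · ((t1 · t6) · t3))) = 11

11 (mod 17)


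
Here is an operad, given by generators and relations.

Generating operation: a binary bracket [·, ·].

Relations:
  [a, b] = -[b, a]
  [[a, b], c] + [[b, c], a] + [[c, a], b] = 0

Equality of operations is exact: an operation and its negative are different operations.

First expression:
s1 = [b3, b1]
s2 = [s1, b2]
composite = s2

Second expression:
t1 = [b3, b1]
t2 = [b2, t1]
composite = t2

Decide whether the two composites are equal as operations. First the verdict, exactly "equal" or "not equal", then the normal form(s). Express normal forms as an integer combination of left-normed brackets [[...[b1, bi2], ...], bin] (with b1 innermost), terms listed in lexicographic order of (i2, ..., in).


not equal; the first gives -[[b1, b3], b2] and the second [[b1, b3], b2]

Reducing the first expression gives -[[b1, b3], b2]
Reducing the second expression gives [[b1, b3], b2]
Distinct normal forms: not equal.


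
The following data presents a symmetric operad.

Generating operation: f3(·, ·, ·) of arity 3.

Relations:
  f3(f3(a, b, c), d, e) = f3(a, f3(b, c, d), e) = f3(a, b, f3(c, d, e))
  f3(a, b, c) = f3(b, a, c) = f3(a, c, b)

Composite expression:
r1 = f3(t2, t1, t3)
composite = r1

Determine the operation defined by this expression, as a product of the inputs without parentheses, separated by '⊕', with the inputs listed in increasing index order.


Both nesting and order wash out for f3; what remains is which t's occur.
f3(t2, t1, t3) reduces to t2 ⊕ t1 ⊕ t3
the factors in increasing index order: t1 ⊕ t2 ⊕ t3

t1 ⊕ t2 ⊕ t3


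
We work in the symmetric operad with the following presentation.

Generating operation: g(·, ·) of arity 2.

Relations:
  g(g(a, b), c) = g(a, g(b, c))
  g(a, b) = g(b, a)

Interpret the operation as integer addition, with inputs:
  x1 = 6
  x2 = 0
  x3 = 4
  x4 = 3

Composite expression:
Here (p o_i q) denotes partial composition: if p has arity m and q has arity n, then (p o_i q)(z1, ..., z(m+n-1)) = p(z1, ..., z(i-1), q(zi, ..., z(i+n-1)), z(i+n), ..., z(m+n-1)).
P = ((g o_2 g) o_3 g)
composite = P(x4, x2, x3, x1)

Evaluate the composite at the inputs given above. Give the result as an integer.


g(x3, x1) = 10
g(x2, g(x3, x1)) = 10
g(x4, g(x2, g(x3, x1))) = 13

13
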